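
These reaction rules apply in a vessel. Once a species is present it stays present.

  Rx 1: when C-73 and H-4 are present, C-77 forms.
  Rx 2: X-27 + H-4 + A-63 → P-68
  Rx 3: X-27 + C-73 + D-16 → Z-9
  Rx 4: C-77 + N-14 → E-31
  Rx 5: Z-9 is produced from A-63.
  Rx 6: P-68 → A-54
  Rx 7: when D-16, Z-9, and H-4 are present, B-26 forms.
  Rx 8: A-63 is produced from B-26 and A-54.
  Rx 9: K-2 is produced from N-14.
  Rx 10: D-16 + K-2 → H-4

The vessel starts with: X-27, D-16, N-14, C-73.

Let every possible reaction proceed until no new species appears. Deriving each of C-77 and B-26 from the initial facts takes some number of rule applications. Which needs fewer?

C-77

C-77: N-14 present → K-2 forms (Rx 9). D-16 and K-2 present → H-4 forms (Rx 10). C-73 and H-4 present → C-77 forms (Rx 1). [3 rule applications]
B-26: X-27, C-73, and D-16 present → Z-9 forms (Rx 3). N-14 present → K-2 forms (Rx 9). D-16 and K-2 present → H-4 forms (Rx 10). D-16, Z-9, and H-4 present → B-26 forms (Rx 7). [4 rule applications]
C-77 needs fewer.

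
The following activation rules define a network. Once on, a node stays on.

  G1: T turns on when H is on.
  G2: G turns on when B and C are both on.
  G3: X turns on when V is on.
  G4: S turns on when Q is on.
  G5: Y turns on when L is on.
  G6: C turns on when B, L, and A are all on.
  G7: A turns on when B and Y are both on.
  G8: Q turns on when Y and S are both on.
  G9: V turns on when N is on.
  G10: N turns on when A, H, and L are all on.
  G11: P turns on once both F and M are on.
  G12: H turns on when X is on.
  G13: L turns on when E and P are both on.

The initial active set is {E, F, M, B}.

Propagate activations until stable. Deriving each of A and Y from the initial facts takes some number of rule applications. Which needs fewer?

Y

Y: G11: F and M on → P on. E and P are on, so L turns on (G13). L is on, so Y turns on (G5). [3 rule applications]
A: G11: F and M on → P on. G13: E and P on → L on. L is on, so Y turns on (G5). G7: B and Y on → A on. [4 rule applications]
Y needs fewer.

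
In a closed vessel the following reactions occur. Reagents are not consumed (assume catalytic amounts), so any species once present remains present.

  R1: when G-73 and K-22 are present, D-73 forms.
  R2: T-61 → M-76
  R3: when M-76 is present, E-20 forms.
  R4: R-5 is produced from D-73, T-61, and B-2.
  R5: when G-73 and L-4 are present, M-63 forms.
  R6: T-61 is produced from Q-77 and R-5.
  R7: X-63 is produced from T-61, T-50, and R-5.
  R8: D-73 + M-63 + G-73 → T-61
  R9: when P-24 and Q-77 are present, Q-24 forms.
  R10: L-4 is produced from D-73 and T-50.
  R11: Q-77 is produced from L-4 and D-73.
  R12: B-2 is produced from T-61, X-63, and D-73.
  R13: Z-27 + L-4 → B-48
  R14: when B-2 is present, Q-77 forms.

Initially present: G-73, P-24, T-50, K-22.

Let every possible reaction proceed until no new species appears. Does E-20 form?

Yes

G-73 and K-22 present → D-73 forms (R1).
D-73 and T-50 present → L-4 forms (R10).
G-73 and L-4 present → M-63 forms (R5).
D-73, M-63, and G-73 present → T-61 forms (R8).
T-61 present → M-76 forms (R2).
M-76 present → E-20 forms (R3).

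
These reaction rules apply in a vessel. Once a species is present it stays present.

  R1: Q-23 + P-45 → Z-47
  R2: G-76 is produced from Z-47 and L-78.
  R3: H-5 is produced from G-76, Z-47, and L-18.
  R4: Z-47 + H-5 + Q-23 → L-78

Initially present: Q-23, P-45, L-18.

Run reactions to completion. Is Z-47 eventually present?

Yes

Q-23 and P-45 present → Z-47 forms (R1).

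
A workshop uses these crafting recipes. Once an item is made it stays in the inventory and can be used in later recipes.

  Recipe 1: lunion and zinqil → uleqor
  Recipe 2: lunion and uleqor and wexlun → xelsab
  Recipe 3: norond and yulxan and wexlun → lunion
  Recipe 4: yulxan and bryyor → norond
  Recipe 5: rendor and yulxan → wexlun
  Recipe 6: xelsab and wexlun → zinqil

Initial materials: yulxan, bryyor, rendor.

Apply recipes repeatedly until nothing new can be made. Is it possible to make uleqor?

uleqor would need lunion and zinqil (Recipe 1), but zinqil is never obtained.

No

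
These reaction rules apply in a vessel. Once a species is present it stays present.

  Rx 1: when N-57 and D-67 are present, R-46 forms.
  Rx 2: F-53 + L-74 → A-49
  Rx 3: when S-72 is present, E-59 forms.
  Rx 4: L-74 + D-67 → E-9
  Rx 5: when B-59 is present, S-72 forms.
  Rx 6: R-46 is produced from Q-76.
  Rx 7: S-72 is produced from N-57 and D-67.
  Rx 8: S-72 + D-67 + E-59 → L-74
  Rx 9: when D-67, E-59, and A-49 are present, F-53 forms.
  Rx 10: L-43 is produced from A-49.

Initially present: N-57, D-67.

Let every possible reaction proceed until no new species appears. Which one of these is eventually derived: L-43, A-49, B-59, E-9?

E-9

N-57 and D-67 present → S-72 forms (Rx 7).
S-72 present → E-59 forms (Rx 3).
S-72, D-67, and E-59 present → L-74 forms (Rx 8).
L-74 and D-67 present → E-9 forms (Rx 4).
No rule produces B-59, and it is not given. L-43 would need A-49 (Rx 10), but A-49 never forms. A-49 would need F-53 and L-74 (Rx 2), but F-53 never forms.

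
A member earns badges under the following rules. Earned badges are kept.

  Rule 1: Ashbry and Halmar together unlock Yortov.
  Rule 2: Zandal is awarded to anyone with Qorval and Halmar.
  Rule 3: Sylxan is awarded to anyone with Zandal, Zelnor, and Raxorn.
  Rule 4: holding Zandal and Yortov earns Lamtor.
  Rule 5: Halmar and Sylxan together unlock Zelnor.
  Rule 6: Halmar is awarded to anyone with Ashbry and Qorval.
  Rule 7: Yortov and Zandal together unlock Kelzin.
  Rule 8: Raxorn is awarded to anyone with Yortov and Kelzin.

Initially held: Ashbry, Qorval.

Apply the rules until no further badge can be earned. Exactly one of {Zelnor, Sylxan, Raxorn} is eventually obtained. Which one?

Raxorn

With Ashbry and Qorval, Halmar is earned (Rule 6).
With Ashbry and Halmar, Yortov is earned (Rule 1).
With Qorval and Halmar, Zandal is earned (Rule 2).
With Yortov and Zandal, Kelzin is earned (Rule 7).
With Yortov and Kelzin, Raxorn is earned (Rule 8).
Zelnor would need Halmar and Sylxan (Rule 5), but Sylxan is never earned. Sylxan would need Zandal, Zelnor, and Raxorn (Rule 3), but Zelnor is never earned.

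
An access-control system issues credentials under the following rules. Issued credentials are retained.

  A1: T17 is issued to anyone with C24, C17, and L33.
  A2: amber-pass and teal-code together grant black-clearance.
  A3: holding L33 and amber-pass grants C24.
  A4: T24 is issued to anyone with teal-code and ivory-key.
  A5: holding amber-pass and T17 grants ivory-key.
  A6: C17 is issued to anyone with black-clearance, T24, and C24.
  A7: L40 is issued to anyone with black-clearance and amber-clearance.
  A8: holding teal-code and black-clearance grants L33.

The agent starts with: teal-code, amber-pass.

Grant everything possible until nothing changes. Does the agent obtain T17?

T17 would need C24, C17, and L33 (A1), but C17 is never granted.

No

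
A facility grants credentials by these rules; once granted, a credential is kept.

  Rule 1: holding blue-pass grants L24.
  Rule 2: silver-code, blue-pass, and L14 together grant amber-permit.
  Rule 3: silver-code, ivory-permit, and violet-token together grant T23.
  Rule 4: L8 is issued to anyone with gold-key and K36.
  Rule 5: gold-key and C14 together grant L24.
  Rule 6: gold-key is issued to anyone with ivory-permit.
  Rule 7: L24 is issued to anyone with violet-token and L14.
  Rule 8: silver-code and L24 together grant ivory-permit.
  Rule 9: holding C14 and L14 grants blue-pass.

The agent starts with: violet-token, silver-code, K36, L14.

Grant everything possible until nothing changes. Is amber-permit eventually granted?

No

amber-permit would need silver-code, blue-pass, and L14 (Rule 2), but blue-pass is never granted.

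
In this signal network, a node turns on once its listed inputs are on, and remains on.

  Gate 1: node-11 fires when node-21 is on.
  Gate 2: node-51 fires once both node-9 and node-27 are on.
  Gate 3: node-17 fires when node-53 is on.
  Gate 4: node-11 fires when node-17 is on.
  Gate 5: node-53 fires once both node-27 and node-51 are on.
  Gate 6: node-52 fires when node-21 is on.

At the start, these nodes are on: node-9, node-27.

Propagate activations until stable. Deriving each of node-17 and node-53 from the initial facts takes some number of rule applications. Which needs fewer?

node-53

node-53: Gate 2: node-9 and node-27 on → node-51 on. Gate 5: node-27 and node-51 on → node-53 on. [2 rule applications]
node-17: Gate 2: node-9 and node-27 on → node-51 on. Gate 5: node-27 and node-51 on → node-53 on. Gate 3: node-53 on → node-17 on. [3 rule applications]
node-53 needs fewer.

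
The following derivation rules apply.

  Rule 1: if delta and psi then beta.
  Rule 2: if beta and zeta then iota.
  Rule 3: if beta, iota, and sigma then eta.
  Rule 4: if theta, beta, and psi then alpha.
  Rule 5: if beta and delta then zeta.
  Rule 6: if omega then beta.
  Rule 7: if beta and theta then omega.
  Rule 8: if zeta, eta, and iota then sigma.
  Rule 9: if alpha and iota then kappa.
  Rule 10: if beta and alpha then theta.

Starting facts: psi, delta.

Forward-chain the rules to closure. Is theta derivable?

No

theta would need beta and alpha (Rule 10), but alpha is never established.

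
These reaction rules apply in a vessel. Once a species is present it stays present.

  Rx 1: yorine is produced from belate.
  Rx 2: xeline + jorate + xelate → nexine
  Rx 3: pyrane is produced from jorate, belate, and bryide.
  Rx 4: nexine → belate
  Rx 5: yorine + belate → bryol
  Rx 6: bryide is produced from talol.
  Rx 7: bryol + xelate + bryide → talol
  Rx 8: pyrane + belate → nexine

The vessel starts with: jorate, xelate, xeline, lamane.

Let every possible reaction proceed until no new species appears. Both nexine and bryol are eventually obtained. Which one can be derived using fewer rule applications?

nexine: xeline, jorate, and xelate present → nexine forms (Rx 2). [1 rule application]
bryol: xeline, jorate, and xelate present → nexine forms (Rx 2). nexine present → belate forms (Rx 4). belate present → yorine forms (Rx 1). yorine and belate present → bryol forms (Rx 5). [4 rule applications]
nexine needs fewer.

nexine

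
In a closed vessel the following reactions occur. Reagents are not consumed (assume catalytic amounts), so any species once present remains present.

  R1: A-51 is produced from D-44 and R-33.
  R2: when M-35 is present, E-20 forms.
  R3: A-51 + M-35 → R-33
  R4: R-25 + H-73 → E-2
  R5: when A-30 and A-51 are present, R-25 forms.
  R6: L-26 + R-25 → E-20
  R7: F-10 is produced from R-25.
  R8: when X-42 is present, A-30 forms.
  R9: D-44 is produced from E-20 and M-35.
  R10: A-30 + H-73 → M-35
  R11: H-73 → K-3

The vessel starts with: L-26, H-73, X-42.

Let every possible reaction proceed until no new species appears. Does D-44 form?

Yes

X-42 present → A-30 forms (R8).
A-30 and H-73 present → M-35 forms (R10).
M-35 present → E-20 forms (R2).
E-20 and M-35 present → D-44 forms (R9).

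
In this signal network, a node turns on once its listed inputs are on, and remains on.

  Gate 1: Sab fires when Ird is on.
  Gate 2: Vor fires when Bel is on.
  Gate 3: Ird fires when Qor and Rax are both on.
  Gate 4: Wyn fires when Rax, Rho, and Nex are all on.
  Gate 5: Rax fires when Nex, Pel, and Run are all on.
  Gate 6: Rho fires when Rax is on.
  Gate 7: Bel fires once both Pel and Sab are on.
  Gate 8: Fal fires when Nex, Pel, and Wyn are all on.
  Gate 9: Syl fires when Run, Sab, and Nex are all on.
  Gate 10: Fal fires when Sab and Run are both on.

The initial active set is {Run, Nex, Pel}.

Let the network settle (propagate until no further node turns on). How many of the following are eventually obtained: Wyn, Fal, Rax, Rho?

4

Gate 5: Nex, Pel, and Run on → Rax on.
Gate 6: Rax on → Rho on.
Rax, Rho, and Nex are on, so Wyn fires (Gate 4).
Nex, Pel, and Wyn are on, so Fal fires (Gate 8).
Wyn: reached.
Fal: reached.
Rax: reached.
Rho: reached.
All 4 are reached.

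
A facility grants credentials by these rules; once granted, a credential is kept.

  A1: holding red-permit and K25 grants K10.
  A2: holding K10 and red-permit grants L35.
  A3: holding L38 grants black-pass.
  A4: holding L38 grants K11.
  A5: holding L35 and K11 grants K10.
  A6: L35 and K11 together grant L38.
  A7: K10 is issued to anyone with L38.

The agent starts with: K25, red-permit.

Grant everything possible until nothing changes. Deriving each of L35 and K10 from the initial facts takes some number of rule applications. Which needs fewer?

K10: Holding red-permit and K25 grants K10 (A1). [1 rule application]
L35: Holding red-permit and K25 grants K10 (A1). Holding K10 and red-permit grants L35 (A2). [2 rule applications]
K10 needs fewer.

K10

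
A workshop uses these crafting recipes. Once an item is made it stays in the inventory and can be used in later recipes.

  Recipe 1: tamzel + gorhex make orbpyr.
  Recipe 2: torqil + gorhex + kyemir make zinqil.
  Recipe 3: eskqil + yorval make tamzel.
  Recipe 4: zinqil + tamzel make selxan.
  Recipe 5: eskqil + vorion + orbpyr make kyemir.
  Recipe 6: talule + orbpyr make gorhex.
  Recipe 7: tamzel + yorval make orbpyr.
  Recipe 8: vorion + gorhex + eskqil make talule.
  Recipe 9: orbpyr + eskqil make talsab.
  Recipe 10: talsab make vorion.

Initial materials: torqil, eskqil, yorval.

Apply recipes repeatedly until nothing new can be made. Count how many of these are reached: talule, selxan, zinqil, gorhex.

talule would need vorion, gorhex, and eskqil (Recipe 8), but gorhex is never obtained.
selxan would need zinqil and tamzel (Recipe 4), but zinqil is never obtained.
zinqil would need torqil, gorhex, and kyemir (Recipe 2), but gorhex is never obtained.
gorhex would need talule and orbpyr (Recipe 6), but talule is never obtained.
None of the 4 are reached.

0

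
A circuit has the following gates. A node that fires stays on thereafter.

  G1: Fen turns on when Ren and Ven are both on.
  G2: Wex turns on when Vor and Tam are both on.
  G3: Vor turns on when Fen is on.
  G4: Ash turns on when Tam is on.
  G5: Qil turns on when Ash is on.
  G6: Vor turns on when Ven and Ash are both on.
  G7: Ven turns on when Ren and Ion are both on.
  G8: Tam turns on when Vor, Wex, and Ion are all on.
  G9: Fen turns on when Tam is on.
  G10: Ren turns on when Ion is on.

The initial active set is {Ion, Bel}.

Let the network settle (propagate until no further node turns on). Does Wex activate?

Wex would need Vor and Tam (G2), but Tam never turns on.

No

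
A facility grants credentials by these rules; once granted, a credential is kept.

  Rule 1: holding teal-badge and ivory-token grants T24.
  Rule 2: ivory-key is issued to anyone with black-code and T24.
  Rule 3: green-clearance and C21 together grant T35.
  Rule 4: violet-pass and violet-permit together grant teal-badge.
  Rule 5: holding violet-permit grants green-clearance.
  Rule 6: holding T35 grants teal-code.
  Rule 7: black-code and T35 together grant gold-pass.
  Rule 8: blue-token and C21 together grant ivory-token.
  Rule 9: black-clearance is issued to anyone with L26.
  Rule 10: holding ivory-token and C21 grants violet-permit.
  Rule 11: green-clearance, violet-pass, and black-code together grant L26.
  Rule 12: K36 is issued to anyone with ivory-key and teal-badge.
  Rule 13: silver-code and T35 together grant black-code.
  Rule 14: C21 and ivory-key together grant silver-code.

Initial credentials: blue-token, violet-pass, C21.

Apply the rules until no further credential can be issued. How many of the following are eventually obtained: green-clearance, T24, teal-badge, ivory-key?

Holding blue-token and C21 grants ivory-token (Rule 8).
Holding ivory-token and C21 grants violet-permit (Rule 10).
Holding violet-pass and violet-permit grants teal-badge (Rule 4).
Holding violet-permit grants green-clearance (Rule 5).
Holding teal-badge and ivory-token grants T24 (Rule 1).
green-clearance: reached.
T24: reached.
teal-badge: reached.
ivory-key would need black-code and T24 (Rule 2), but black-code is never granted.
Reached: green-clearance, T24, and teal-badge — 3 of the 4.

3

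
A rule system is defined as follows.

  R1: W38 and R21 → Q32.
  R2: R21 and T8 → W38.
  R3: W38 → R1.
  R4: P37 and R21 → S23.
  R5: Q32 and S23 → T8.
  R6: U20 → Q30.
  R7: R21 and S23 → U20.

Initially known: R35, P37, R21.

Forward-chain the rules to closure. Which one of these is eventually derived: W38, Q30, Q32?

Q30

From P37 and R21, R4 gives S23.
From R21 and S23, R7 gives U20.
From U20, R6 gives Q30.
Q32 would need W38 and R21 (R1), but W38 is never established. W38 would need R21 and T8 (R2), but T8 is never established.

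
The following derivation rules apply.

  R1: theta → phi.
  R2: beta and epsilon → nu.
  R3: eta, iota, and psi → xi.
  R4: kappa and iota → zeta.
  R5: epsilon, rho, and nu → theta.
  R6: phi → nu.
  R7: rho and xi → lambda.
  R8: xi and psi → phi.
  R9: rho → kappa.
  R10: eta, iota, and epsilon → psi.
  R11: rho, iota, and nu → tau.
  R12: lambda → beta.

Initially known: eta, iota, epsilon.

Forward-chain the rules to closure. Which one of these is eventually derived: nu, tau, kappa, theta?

eta, iota, and epsilon hold, so psi follows (R10).
From eta, iota, and psi, R3 gives xi.
xi and psi hold, so phi follows (R8).
phi holds, so nu follows (R6).
theta would need epsilon, rho, and nu (R5), but rho is never established. kappa would need rho (R9), but rho is never established. tau would need rho, iota, and nu (R11), but rho is never established.

nu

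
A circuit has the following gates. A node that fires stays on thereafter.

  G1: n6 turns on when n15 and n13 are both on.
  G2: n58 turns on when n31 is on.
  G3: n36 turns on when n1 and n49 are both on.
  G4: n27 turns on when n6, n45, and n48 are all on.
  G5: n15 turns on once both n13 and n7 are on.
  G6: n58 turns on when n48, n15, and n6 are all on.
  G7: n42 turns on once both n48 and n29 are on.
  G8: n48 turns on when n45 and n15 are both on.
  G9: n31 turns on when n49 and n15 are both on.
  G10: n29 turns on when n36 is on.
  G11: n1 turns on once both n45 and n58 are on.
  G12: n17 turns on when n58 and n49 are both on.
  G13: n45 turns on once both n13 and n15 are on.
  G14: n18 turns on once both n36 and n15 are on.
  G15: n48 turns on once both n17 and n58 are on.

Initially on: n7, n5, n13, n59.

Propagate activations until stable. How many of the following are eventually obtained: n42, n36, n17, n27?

1

n13 and n7 are on, so n15 turns on (G5).
n13 and n15 are on, so n45 turns on (G13).
n15 and n13 are on, so n6 turns on (G1).
G8: n45 and n15 on → n48 on.
G4: n6, n45, and n48 on → n27 on.
n42 would need n48 and n29 (G7), but n29 never turns on.
n36 would need n1 and n49 (G3), but n49 never turns on.
n17 would need n58 and n49 (G12), but n49 never turns on.
n27: reached.
Reached: n27 — 1 of the 4.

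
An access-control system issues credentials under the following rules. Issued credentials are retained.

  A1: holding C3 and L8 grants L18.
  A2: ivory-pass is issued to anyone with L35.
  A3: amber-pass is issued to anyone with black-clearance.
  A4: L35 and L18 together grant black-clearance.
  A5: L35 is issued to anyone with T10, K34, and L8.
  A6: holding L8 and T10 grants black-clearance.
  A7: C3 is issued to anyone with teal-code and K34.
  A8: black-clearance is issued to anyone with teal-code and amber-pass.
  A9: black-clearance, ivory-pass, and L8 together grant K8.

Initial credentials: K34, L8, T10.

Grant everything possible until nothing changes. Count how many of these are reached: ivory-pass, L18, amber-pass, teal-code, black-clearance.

3

Holding L8 and T10 grants black-clearance (A6).
Holding T10, K34, and L8 grants L35 (A5).
Holding black-clearance grants amber-pass (A3).
Holding L35 grants ivory-pass (A2).
ivory-pass: reached.
L18 would need C3 and L8 (A1), but C3 is never granted.
amber-pass: reached.
No rule produces teal-code, and it is not given.
black-clearance: reached.
Reached: ivory-pass, amber-pass, and black-clearance — 3 of the 5.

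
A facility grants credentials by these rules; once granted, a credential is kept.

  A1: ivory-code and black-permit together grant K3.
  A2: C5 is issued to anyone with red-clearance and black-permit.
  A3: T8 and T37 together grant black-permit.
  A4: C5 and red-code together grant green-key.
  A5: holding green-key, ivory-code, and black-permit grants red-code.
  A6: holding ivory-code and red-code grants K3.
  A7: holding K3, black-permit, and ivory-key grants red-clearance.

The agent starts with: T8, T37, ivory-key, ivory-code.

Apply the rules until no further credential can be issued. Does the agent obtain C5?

Holding T8 and T37 grants black-permit (A3).
Holding ivory-code and black-permit grants K3 (A1).
Holding K3, black-permit, and ivory-key grants red-clearance (A7).
Holding red-clearance and black-permit grants C5 (A2).

Yes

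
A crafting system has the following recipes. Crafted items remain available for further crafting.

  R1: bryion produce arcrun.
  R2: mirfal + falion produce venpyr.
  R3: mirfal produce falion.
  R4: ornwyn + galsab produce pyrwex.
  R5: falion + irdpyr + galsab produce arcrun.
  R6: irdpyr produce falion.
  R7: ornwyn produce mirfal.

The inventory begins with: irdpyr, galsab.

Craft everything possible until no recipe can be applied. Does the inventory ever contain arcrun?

Yes

Using R6, irdpyr makes falion.
Using R5, falion, irdpyr, and galsab make arcrun.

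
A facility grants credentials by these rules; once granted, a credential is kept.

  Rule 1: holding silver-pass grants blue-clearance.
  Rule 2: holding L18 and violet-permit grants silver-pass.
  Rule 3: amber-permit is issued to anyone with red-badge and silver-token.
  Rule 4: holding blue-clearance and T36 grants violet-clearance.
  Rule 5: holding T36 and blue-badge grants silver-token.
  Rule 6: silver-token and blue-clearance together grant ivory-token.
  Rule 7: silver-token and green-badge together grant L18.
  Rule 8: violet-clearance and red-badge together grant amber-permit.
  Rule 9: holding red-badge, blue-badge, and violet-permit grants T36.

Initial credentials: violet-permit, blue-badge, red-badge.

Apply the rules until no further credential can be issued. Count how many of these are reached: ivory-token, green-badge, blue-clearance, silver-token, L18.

Holding red-badge, blue-badge, and violet-permit grants T36 (Rule 9).
Holding T36 and blue-badge grants silver-token (Rule 5).
ivory-token would need silver-token and blue-clearance (Rule 6), but blue-clearance is never granted.
No rule produces green-badge, and it is not given.
blue-clearance would need silver-pass (Rule 1), but silver-pass is never granted.
silver-token: reached.
L18 would need silver-token and green-badge (Rule 7), but green-badge is never granted.
Reached: silver-token — 1 of the 5.

1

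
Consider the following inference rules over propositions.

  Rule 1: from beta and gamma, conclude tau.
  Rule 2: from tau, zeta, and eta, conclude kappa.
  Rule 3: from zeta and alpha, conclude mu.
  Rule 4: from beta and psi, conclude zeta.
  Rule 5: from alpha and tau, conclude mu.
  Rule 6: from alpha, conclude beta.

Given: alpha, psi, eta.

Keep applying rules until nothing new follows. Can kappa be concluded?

No

kappa would need tau, zeta, and eta (Rule 2), but tau is never established.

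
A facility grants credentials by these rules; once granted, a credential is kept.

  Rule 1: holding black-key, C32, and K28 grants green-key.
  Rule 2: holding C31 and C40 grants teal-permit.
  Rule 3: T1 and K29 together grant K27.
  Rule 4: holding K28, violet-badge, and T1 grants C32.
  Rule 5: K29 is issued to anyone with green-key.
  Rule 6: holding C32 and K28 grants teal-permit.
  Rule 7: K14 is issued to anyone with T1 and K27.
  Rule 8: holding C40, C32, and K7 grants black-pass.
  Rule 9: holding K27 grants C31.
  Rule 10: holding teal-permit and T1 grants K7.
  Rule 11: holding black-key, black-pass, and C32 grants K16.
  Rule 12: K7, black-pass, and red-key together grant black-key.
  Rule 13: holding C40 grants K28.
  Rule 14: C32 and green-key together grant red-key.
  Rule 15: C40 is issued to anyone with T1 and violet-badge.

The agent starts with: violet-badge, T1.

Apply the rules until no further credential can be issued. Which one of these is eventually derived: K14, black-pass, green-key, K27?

black-pass

Holding T1 and violet-badge grants C40 (Rule 15).
Holding C40 grants K28 (Rule 13).
Holding K28, violet-badge, and T1 grants C32 (Rule 4).
Holding C32 and K28 grants teal-permit (Rule 6).
Holding teal-permit and T1 grants K7 (Rule 10).
Holding C40, C32, and K7 grants black-pass (Rule 8).
K14 would need T1 and K27 (Rule 7), but K27 is never granted. K27 would need T1 and K29 (Rule 3), but K29 is never granted. green-key would need black-key, C32, and K28 (Rule 1), but black-key is never granted.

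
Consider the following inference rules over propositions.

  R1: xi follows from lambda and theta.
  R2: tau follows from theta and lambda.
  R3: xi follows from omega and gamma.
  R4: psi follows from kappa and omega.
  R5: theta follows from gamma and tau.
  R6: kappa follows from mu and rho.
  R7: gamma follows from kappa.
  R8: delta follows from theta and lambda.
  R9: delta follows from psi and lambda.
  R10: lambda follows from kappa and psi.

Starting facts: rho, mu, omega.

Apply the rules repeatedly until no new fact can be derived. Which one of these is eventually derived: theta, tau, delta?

delta

From mu and rho, R6 gives kappa.
From kappa and omega, R4 gives psi.
kappa and psi hold, so lambda follows (R10).
psi and lambda hold, so delta follows (R9).
tau would need theta and lambda (R2), but theta is never established. theta would need gamma and tau (R5), but tau is never established.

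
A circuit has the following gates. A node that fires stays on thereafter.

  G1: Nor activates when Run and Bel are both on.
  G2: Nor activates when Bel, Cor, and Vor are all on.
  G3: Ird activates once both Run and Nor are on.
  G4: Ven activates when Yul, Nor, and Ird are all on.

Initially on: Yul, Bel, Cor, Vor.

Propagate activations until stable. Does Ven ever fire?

No

Ven would need Yul, Nor, and Ird (G4), but Ird never turns on.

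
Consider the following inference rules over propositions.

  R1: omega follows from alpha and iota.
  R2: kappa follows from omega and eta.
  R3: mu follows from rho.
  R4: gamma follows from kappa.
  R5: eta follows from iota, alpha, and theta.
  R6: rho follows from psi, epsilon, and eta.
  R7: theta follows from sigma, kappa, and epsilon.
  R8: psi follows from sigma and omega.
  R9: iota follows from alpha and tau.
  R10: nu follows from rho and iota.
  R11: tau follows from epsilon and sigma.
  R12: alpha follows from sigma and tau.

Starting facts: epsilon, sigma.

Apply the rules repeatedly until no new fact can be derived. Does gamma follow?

gamma would need kappa (R4), but kappa is never established.

No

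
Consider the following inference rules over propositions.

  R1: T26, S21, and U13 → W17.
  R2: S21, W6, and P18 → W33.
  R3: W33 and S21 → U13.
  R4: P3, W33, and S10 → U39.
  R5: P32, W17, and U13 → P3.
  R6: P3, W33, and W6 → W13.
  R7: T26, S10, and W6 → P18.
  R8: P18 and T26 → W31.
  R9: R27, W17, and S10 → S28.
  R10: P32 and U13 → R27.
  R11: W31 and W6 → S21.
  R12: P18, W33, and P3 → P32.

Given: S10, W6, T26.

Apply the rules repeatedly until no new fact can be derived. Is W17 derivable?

Yes

T26, S10, and W6 hold, so P18 follows (R7).
From P18 and T26, R8 gives W31.
From W31 and W6, R11 gives S21.
S21, W6, and P18 hold, so W33 follows (R2).
From W33 and S21, R3 gives U13.
From T26, S21, and U13, R1 gives W17.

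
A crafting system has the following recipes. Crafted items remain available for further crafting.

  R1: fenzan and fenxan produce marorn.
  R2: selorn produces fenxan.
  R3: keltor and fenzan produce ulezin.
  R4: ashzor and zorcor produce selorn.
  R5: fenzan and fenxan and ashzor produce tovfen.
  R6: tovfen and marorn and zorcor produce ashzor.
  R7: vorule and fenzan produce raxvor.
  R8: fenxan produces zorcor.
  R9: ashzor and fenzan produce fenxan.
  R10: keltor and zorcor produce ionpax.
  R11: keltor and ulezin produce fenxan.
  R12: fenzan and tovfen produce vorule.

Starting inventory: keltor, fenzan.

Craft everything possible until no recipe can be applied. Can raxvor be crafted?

raxvor would need vorule and fenzan (R7), but vorule is never obtained.

No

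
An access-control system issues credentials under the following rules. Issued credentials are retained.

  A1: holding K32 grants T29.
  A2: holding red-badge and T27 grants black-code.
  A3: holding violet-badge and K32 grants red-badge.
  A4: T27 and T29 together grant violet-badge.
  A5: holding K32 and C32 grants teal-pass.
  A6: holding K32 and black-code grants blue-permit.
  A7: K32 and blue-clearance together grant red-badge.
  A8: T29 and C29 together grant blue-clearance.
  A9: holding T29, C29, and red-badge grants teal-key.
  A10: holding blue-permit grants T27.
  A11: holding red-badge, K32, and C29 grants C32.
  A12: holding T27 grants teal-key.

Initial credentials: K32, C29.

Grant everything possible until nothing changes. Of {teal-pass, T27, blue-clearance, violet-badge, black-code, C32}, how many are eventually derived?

3

Holding K32 grants T29 (A1).
Holding T29 and C29 grants blue-clearance (A8).
Holding K32 and blue-clearance grants red-badge (A7).
Holding red-badge, K32, and C29 grants C32 (A11).
Holding K32 and C32 grants teal-pass (A5).
teal-pass: reached.
T27 would need blue-permit (A10), but blue-permit is never granted.
blue-clearance: reached.
violet-badge would need T27 and T29 (A4), but T27 is never granted.
black-code would need red-badge and T27 (A2), but T27 is never granted.
C32: reached.
Reached: teal-pass, blue-clearance, and C32 — 3 of the 6.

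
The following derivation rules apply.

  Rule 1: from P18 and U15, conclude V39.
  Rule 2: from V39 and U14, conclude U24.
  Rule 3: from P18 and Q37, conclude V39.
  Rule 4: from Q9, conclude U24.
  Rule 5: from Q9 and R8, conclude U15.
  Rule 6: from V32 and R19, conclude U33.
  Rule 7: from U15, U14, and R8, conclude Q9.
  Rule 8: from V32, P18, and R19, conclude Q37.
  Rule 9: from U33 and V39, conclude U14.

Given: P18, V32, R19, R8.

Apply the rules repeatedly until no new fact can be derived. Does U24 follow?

Yes

From V32, P18, and R19, Rule 8 gives Q37.
V32 and R19 hold, so U33 follows (Rule 6).
From P18 and Q37, Rule 3 gives V39.
U33 and V39 hold, so U14 follows (Rule 9).
From V39 and U14, Rule 2 gives U24.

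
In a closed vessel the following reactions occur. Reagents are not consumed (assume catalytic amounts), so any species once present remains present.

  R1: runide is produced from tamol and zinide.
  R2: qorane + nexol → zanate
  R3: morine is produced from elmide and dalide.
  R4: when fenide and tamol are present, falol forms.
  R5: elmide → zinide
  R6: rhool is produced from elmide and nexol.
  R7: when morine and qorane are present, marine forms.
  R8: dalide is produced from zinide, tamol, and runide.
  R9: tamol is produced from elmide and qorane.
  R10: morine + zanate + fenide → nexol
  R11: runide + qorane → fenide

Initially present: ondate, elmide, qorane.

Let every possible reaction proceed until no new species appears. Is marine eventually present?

Yes

elmide and qorane present → tamol forms (R9).
elmide present → zinide forms (R5).
tamol and zinide present → runide forms (R1).
zinide, tamol, and runide present → dalide forms (R8).
elmide and dalide present → morine forms (R3).
morine and qorane present → marine forms (R7).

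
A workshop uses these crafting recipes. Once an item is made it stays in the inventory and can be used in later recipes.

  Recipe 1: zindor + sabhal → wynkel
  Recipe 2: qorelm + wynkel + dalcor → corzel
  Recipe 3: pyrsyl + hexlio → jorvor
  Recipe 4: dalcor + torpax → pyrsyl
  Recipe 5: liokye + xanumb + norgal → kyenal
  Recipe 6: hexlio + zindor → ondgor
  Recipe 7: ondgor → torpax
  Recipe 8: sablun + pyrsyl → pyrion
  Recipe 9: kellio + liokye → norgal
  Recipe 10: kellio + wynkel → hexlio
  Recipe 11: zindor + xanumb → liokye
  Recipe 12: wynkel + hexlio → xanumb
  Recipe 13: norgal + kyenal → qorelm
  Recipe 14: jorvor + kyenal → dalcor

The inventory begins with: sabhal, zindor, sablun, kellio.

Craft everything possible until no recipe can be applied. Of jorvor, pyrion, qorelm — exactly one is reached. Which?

qorelm

zindor + sabhal → wynkel (Recipe 1).
Using Recipe 10, kellio and wynkel make hexlio.
wynkel + hexlio → xanumb (Recipe 12).
Using Recipe 11, zindor and xanumb make liokye.
kellio + liokye → norgal (Recipe 9).
liokye + xanumb + norgal → kyenal (Recipe 5).
Using Recipe 13, norgal and kyenal make qorelm.
jorvor would need pyrsyl and hexlio (Recipe 3), but pyrsyl is never obtained. pyrion would need sablun and pyrsyl (Recipe 8), but pyrsyl is never obtained.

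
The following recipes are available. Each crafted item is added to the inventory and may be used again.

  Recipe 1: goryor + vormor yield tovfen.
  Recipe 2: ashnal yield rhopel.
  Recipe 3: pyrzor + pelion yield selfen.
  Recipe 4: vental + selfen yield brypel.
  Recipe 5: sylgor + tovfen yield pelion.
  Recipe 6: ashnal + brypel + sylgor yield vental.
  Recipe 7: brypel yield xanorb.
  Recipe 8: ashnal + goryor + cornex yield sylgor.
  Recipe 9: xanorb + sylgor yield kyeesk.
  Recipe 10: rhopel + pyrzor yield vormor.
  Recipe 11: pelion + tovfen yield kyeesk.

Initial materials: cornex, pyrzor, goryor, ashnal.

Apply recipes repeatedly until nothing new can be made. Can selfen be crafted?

ashnal + goryor + cornex → sylgor (Recipe 8).
ashnal → rhopel (Recipe 2).
Using Recipe 10, rhopel and pyrzor make vormor.
Using Recipe 1, goryor and vormor make tovfen.
Using Recipe 5, sylgor and tovfen make pelion.
Using Recipe 3, pyrzor and pelion make selfen.

Yes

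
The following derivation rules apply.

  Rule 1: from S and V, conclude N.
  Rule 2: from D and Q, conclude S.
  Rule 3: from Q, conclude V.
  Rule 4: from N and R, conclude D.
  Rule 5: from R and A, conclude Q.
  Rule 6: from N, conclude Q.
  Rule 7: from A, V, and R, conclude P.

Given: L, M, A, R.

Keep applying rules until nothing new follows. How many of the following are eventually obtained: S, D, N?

S would need D and Q (Rule 2), but D is never established.
D would need N and R (Rule 4), but N is never established.
N would need S and V (Rule 1), but S is never established.
None of the 3 are reached.

0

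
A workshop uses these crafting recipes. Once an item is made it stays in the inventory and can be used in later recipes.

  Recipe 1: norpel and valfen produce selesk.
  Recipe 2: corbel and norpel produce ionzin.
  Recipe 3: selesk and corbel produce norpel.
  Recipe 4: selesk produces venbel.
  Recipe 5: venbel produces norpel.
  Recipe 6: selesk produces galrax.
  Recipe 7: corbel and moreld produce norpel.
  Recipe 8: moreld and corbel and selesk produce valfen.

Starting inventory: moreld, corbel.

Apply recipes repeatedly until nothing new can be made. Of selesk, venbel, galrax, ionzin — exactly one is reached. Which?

ionzin

Using Recipe 7, corbel and moreld make norpel.
Using Recipe 2, corbel and norpel make ionzin.
galrax would need selesk (Recipe 6), but selesk is never obtained. selesk would need norpel and valfen (Recipe 1), but valfen is never obtained. venbel would need selesk (Recipe 4), but selesk is never obtained.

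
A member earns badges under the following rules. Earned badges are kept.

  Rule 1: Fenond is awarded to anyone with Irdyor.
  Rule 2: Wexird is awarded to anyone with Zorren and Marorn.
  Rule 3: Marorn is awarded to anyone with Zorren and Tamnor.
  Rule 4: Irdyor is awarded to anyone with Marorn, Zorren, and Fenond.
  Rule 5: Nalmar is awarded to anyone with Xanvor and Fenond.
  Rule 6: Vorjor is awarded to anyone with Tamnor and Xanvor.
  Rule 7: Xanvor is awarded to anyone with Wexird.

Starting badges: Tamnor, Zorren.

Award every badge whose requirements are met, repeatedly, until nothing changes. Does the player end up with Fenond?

No

Fenond would need Irdyor (Rule 1), but Irdyor is never earned.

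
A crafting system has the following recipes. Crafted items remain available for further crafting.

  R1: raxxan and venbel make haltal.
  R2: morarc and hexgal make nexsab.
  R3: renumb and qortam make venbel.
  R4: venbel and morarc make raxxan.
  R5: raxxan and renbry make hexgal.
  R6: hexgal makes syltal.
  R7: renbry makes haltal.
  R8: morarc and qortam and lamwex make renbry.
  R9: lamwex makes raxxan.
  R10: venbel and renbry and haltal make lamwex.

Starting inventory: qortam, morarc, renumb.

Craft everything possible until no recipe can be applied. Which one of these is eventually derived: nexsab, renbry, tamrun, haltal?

haltal

renumb and qortam → venbel (R3).
Using R4, venbel and morarc make raxxan.
raxxan and venbel → haltal (R1).
nexsab would need morarc and hexgal (R2), but hexgal is never obtained. renbry would need morarc, qortam, and lamwex (R8), but lamwex is never obtained. No rule produces tamrun, and it is not given.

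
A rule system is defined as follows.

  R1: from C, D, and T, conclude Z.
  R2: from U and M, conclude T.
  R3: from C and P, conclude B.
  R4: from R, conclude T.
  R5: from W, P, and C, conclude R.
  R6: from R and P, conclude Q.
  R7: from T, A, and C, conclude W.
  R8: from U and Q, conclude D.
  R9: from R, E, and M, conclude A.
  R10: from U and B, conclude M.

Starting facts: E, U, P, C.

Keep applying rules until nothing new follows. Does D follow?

No

D would need U and Q (R8), but Q is never established.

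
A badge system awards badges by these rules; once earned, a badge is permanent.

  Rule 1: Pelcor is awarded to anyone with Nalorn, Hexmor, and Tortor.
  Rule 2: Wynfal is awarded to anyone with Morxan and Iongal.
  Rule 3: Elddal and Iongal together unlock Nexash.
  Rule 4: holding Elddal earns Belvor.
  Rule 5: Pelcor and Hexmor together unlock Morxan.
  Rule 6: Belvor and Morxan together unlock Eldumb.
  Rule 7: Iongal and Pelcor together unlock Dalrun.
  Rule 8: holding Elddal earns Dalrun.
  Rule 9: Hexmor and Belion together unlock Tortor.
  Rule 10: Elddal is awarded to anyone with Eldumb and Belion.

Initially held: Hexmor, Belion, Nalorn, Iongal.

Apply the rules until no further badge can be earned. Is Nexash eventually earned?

Nexash would need Elddal and Iongal (Rule 3), but Elddal is never earned.

No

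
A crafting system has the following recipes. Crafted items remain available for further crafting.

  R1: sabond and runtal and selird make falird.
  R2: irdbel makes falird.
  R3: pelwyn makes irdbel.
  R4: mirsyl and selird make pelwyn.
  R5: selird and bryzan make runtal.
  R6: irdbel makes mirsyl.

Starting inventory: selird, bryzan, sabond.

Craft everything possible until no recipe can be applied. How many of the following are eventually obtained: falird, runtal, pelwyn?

selird and bryzan → runtal (R5).
Using R1, sabond, runtal, and selird make falird.
falird: reached.
runtal: reached.
pelwyn would need mirsyl and selird (R4), but mirsyl is never obtained.
Reached: falird and runtal — 2 of the 3.

2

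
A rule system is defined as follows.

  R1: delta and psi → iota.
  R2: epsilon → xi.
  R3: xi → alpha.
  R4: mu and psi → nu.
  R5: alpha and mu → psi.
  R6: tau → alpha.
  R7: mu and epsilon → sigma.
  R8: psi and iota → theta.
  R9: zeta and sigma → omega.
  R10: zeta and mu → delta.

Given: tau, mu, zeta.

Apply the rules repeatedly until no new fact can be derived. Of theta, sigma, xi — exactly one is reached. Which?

From tau, R6 gives alpha.
zeta and mu hold, so delta follows (R10).
alpha and mu hold, so psi follows (R5).
From delta and psi, R1 gives iota.
From psi and iota, R8 gives theta.
xi would need epsilon (R2), but epsilon is never established. sigma would need mu and epsilon (R7), but epsilon is never established.

theta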